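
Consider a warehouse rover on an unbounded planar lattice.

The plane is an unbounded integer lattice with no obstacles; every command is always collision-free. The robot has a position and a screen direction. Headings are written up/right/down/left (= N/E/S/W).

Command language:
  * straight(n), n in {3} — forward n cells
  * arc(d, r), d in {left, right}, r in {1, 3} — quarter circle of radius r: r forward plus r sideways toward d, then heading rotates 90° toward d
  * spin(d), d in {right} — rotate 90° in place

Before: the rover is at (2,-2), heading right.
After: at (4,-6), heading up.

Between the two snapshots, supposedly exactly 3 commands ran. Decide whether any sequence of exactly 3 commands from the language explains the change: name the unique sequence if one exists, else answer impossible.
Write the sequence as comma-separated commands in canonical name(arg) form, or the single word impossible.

key: cell and facing (now N) both changed — the 3 commands mix motion and turning
initial: at (2,-2), heading right
t=1 arc(right, 3) ⇒ at (5,-5), heading down
t=2 arc(right, 1) ⇒ at (4,-6), heading left
t=3 spin(right) ⇒ at (4,-6), heading up
no other 3-command option fits: unique.

arc(right, 3), arc(right, 1), spin(right)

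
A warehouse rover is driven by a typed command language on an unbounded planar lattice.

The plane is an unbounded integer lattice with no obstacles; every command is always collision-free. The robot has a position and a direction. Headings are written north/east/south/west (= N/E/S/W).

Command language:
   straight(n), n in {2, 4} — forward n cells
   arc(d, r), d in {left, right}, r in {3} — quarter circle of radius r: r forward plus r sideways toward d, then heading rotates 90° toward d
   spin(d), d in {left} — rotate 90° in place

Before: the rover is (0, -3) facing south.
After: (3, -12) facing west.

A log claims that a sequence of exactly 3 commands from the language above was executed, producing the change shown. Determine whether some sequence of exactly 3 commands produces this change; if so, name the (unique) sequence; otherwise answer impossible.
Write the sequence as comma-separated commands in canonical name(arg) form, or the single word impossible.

key: cell and facing (now W) both changed — the 3 commands mix motion and turning
begin: (0, -3) facing south
t=1 arc(left, 3) ⇒ (3, -6) facing east
t=2 arc(right, 3) ⇒ (6, -9) facing south
t=3 arc(right, 3) ⇒ (3, -12) facing west
uniquely the one of 125 3-step routes that fits.

arc(left, 3), arc(right, 3), arc(right, 3)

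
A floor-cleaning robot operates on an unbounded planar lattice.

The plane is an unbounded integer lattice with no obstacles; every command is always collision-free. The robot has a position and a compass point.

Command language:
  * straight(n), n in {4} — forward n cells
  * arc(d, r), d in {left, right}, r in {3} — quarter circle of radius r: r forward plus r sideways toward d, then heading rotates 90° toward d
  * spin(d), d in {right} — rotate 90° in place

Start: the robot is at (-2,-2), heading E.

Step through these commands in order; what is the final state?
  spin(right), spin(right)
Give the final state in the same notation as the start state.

at (-2,-2), heading W

begin: at (-2,-2), heading E
step 1 (spin(right)): at (-2,-2), heading S
step 2 (spin(right)): at (-2,-2), heading W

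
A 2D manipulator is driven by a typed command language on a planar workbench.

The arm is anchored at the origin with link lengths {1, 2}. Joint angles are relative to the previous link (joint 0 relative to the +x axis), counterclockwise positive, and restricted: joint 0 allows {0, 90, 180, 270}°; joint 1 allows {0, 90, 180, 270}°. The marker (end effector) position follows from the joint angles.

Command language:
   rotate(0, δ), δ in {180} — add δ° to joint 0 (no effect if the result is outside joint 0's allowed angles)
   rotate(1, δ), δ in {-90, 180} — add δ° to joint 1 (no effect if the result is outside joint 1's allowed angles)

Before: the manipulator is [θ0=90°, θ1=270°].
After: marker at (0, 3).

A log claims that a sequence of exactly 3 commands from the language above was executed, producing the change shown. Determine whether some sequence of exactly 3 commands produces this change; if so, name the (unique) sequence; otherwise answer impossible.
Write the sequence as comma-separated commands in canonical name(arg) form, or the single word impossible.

rotate(1, -90), rotate(1, -90), rotate(1, -90)

from: [θ0=90°, θ1=270°]
1. rotate(1, -90) → [θ0=90°, θ1=180°]
2. rotate(1, -90) → [θ0=90°, θ1=90°]
3. rotate(1, -90) → [θ0=90°, θ1=0°]
no rival 3-sequence matches.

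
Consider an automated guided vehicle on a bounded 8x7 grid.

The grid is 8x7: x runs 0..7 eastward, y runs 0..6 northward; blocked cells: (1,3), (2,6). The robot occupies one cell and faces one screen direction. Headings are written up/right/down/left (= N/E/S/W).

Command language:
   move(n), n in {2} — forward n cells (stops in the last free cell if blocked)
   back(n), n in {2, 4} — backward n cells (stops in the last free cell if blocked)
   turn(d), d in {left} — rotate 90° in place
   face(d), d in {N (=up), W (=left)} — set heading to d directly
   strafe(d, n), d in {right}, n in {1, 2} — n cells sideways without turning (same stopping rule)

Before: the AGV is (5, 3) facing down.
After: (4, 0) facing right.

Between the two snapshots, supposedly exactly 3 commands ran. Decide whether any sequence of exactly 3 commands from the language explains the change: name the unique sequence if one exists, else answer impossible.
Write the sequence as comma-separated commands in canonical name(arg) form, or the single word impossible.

impossible

checked all 3-command options: none fits.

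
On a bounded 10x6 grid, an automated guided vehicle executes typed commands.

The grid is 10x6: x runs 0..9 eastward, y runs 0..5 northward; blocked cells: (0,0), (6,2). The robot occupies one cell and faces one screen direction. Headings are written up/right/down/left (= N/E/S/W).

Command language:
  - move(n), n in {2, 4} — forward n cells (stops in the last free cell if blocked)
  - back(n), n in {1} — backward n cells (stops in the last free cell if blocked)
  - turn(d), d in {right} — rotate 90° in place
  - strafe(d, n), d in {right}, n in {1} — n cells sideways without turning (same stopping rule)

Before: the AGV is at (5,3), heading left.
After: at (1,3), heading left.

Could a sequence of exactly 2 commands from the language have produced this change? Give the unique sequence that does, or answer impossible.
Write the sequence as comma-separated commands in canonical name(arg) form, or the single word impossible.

key: heading stays W — no command in the sequence turns
initial: at (5,3), heading left
step 1 (move(2)): at (3,3), heading left
step 2 (move(2)): at (1,3), heading left
all 25 alternatives checked — unique.

move(2), move(2)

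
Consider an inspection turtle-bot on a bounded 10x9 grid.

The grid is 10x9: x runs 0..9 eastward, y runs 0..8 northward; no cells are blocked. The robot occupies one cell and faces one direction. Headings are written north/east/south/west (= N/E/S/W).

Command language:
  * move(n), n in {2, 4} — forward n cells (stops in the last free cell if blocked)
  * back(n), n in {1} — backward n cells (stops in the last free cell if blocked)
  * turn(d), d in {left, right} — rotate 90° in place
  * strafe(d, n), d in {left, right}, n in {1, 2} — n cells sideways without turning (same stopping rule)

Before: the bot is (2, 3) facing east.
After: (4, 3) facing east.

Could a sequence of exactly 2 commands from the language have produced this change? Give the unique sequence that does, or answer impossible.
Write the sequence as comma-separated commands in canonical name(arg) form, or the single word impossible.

impossible

checked all 2-command options: none fits.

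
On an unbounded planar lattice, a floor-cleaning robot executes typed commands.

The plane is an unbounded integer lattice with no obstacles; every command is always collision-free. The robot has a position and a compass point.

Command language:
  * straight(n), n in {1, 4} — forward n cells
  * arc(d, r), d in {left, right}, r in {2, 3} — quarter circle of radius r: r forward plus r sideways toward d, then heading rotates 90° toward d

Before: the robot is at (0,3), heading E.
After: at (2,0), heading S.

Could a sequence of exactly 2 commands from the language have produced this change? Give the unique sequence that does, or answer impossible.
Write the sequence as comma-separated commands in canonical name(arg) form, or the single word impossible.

key: position moved to (2,0) AND the heading swung to S — translation plus rotation needed
begin: at (0,3), heading E
step 1 (arc(right, 2)): at (2,1), heading S
step 2 (straight(1)): at (2,0), heading S
no rival 2-sequence matches.

arc(right, 2), straight(1)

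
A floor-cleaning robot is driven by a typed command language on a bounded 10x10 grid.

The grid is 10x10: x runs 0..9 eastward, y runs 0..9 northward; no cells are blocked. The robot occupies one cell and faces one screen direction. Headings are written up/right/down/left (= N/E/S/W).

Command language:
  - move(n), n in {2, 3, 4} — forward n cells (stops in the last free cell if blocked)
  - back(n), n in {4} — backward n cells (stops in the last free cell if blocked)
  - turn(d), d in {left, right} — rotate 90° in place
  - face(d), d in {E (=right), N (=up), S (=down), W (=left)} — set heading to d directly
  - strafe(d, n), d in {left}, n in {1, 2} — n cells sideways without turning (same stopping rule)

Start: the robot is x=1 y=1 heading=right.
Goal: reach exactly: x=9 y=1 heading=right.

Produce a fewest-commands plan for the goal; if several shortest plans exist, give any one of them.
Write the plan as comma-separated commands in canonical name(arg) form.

from: x=1 y=1 heading=right
t=1 move(4) ⇒ x=5 y=1 heading=right
t=2 move(4) ⇒ x=9 y=1 heading=right
no 1-step plan works, so 2 is optimal.

move(4), move(4)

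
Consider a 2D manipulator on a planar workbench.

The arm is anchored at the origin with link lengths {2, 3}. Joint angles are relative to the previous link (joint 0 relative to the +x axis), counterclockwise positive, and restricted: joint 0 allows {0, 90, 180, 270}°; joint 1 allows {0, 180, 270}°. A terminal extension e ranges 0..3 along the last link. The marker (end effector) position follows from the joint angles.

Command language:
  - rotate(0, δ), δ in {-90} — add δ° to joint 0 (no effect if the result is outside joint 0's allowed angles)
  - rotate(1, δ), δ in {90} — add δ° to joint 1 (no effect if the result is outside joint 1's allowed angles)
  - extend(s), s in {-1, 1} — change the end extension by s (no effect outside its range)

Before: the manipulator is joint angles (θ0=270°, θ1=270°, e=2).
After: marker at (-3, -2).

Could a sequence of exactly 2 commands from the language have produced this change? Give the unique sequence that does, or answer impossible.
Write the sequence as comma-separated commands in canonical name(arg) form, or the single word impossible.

start: joint angles (θ0=270°, θ1=270°, e=2)
1. extend(-1) → joint angles (θ0=270°, θ1=270°, e=1)
2. extend(-1) → joint angles (θ0=270°, θ1=270°, e=0)
no other 2-command option fits: unique.

extend(-1), extend(-1)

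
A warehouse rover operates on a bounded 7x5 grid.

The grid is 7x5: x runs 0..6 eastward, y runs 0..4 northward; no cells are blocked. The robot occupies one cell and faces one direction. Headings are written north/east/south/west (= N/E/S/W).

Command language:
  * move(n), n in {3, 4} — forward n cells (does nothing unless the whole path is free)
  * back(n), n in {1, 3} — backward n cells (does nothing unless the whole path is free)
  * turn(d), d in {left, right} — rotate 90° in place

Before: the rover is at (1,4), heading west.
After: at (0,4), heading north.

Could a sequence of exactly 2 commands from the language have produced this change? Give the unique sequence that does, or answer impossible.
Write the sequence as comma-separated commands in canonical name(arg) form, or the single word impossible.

checked all 2-command options: none fits.

impossible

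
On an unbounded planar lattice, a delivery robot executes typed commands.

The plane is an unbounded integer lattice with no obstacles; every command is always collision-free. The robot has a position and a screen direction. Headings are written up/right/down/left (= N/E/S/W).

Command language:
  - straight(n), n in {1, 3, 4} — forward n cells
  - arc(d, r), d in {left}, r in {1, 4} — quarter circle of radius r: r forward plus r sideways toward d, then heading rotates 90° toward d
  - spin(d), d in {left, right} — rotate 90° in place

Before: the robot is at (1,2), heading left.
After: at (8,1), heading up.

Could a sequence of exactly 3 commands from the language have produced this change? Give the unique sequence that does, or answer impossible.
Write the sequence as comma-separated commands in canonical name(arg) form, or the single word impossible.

key: cell and facing (now N) both changed — the 3 commands mix motion and turning
initial: at (1,2), heading left
[1] after arc(left, 1): at (0,1), heading down
[2] after arc(left, 4): at (4,-3), heading right
[3] after arc(left, 4): at (8,1), heading up
no other 3-command option fits: unique.

arc(left, 1), arc(left, 4), arc(left, 4)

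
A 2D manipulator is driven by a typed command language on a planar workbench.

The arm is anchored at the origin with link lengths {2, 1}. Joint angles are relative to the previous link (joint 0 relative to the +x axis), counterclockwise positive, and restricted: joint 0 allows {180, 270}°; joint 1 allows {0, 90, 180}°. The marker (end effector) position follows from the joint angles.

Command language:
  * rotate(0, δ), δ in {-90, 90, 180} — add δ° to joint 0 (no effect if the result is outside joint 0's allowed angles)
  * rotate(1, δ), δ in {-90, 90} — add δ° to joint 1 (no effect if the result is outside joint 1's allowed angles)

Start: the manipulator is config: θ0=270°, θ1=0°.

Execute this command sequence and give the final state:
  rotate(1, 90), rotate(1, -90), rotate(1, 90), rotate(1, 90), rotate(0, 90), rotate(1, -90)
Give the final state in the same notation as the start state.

from: config: θ0=270°, θ1=0°
[1] after rotate(1, 90): config: θ0=270°, θ1=90°
[2] after rotate(1, -90): config: θ0=270°, θ1=0°
[3] after rotate(1, 90): config: θ0=270°, θ1=90°
[4] after rotate(1, 90): config: θ0=270°, θ1=180°
[5] after rotate(0, 90): config: θ0=270°, θ1=180°
[6] after rotate(1, -90): config: θ0=270°, θ1=90°

config: θ0=270°, θ1=90°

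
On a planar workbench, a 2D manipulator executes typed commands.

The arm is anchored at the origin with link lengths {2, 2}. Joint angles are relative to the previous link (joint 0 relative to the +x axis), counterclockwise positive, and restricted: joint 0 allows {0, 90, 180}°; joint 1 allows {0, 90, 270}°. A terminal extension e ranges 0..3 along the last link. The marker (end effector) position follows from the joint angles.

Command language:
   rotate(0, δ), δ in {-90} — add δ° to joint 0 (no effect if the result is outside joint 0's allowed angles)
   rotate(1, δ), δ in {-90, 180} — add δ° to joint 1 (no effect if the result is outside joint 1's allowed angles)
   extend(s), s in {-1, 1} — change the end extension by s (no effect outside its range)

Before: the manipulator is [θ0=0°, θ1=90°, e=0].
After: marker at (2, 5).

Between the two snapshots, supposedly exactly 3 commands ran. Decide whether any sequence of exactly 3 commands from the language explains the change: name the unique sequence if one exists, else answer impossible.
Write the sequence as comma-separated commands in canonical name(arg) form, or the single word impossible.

extend(1), extend(1), extend(1)

t0: [θ0=0°, θ1=90°, e=0]
step 1 (extend(1)): [θ0=0°, θ1=90°, e=1]
step 2 (extend(1)): [θ0=0°, θ1=90°, e=2]
step 3 (extend(1)): [θ0=0°, θ1=90°, e=3]
no rival 3-sequence matches.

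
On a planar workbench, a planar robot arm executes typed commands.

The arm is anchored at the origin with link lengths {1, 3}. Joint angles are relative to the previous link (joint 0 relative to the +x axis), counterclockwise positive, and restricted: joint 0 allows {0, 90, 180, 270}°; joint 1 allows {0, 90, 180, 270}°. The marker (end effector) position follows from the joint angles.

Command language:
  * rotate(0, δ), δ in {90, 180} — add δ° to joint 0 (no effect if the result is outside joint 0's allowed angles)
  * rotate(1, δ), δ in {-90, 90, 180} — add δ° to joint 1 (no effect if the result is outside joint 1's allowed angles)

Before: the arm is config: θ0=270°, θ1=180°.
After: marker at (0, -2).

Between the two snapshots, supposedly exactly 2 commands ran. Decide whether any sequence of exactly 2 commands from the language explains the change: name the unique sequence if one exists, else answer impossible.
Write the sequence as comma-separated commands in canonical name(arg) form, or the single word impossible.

rotate(0, 90), rotate(0, 90)

initial: config: θ0=270°, θ1=180°
step 1 (rotate(0, 90)): config: θ0=0°, θ1=180°
step 2 (rotate(0, 90)): config: θ0=90°, θ1=180°
all 25 alternatives checked — unique.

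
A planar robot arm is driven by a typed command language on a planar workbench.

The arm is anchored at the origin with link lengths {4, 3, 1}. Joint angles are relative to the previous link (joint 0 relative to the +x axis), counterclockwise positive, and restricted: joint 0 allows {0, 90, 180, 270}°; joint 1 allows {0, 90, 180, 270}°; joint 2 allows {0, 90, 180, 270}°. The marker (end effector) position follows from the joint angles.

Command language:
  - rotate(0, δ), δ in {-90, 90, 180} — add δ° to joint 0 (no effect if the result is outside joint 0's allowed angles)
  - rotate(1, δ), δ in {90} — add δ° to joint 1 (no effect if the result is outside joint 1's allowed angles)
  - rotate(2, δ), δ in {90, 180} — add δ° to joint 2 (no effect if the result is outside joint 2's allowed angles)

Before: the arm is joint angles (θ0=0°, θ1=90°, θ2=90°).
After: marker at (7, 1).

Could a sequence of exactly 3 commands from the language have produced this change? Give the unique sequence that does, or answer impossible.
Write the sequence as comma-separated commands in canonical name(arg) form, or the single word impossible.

initial: joint angles (θ0=0°, θ1=90°, θ2=90°)
1. rotate(1, 90) → joint angles (θ0=0°, θ1=180°, θ2=90°)
2. rotate(1, 90) → joint angles (θ0=0°, θ1=270°, θ2=90°)
3. rotate(1, 90) → joint angles (θ0=0°, θ1=0°, θ2=90°)
no other 3-command option fits: unique.

rotate(1, 90), rotate(1, 90), rotate(1, 90)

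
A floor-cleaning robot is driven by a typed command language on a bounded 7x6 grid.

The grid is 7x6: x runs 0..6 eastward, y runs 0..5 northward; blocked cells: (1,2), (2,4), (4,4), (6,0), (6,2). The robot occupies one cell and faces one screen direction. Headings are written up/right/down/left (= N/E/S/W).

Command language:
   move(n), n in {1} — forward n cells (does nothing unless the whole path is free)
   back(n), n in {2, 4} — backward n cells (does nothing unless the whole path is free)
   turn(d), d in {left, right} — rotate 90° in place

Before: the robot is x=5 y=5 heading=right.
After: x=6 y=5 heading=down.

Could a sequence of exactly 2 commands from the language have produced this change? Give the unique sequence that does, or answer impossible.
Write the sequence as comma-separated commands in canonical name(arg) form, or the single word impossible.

move(1), turn(right)

key: running turn(right) before move(1) would end elsewhere — order is forced
begin: x=5 y=5 heading=right
[1] after move(1): x=6 y=5 heading=right
[2] after turn(right): x=6 y=5 heading=down
no other 2-command option fits: unique.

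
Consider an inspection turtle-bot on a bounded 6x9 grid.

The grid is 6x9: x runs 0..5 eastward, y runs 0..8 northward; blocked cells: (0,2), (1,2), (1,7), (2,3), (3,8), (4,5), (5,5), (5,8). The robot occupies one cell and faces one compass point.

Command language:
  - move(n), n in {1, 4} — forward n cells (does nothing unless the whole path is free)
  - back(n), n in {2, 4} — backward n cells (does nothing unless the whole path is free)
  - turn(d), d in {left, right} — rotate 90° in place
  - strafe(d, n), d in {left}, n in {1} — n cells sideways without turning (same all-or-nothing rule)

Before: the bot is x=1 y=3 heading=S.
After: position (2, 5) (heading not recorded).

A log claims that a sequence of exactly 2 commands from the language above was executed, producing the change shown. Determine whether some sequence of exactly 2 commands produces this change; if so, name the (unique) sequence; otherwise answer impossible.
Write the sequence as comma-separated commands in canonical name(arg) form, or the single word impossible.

key: order matters: swapping back(2) and strafe(left, 1) lands elsewhere
initial: x=1 y=3 heading=S
1. back(2) → x=1 y=5 heading=S
2. strafe(left, 1) → x=2 y=5 heading=S
no other 2-command option fits: unique.

back(2), strafe(left, 1)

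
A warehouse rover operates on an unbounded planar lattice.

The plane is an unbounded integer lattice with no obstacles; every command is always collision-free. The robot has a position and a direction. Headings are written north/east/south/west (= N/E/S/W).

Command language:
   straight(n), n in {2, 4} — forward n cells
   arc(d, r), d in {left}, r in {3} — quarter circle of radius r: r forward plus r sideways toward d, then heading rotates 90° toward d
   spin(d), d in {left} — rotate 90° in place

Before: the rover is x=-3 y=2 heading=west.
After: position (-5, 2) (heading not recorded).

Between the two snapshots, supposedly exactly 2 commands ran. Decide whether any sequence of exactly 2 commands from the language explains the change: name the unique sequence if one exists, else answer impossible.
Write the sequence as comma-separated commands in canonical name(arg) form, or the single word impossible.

key: running spin(left) before straight(2) would end elsewhere — order is forced
initial: x=-3 y=2 heading=west
[1] after straight(2): x=-5 y=2 heading=west
[2] after spin(left): x=-5 y=2 heading=south
all 16 alternatives checked — unique.

straight(2), spin(left)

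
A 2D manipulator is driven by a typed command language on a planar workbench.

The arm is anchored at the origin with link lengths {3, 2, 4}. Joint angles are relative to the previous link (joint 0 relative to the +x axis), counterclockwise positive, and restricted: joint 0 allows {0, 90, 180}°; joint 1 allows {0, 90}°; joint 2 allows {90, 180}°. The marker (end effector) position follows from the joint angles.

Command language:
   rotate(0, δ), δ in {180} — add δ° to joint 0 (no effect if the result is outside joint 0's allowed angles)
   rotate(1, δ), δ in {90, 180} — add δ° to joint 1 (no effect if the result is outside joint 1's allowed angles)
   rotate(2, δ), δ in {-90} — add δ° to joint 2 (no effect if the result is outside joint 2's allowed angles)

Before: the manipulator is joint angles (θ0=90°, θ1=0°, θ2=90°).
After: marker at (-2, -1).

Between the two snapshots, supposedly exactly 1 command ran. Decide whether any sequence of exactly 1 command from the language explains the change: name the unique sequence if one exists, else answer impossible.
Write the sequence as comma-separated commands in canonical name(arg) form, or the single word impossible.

rotate(1, 90)

t0: joint angles (θ0=90°, θ1=0°, θ2=90°)
1. rotate(1, 90) → joint angles (θ0=90°, θ1=90°, θ2=90°)
no rival 1-sequence matches.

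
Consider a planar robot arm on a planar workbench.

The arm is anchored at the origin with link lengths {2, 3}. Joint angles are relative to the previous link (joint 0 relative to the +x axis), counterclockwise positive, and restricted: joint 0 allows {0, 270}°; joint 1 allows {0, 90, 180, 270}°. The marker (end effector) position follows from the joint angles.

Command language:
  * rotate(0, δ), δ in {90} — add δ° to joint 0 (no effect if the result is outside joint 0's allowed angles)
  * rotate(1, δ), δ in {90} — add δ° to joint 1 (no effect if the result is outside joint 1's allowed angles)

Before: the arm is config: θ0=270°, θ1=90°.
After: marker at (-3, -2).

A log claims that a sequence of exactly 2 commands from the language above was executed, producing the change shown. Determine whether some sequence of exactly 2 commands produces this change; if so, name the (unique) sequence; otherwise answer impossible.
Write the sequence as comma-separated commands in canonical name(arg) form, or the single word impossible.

initial: config: θ0=270°, θ1=90°
[1] after rotate(1, 90): config: θ0=270°, θ1=180°
[2] after rotate(1, 90): config: θ0=270°, θ1=270°
uniquely the one of 4 2-step routes that fits.

rotate(1, 90), rotate(1, 90)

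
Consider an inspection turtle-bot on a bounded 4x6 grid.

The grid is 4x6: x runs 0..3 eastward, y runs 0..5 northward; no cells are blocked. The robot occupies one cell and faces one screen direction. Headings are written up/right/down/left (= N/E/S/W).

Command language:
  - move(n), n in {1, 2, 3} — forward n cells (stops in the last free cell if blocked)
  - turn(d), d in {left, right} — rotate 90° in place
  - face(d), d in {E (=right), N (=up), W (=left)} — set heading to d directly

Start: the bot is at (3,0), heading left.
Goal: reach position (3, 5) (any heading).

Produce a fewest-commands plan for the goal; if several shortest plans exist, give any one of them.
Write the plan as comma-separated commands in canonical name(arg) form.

begin: at (3,0), heading left
t=1 turn(right) ⇒ at (3,0), heading up
t=2 move(3) ⇒ at (3,3), heading up
t=3 move(3) ⇒ at (3,5), heading up
shorter routes all fall short; 3 is best.

turn(right), move(3), move(3)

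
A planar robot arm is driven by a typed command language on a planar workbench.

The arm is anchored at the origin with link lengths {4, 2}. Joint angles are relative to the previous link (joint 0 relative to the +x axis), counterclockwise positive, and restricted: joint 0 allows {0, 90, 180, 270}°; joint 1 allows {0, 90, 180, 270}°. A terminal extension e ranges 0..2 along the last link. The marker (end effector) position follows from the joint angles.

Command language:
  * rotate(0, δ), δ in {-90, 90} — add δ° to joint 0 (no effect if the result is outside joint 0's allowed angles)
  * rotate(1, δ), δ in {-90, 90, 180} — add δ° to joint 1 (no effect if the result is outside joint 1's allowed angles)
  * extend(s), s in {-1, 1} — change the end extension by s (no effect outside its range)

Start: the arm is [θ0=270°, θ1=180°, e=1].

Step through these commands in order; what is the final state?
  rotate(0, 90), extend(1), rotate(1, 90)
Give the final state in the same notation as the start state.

start: [θ0=270°, θ1=180°, e=1]
[1] after rotate(0, 90): [θ0=0°, θ1=180°, e=1]
[2] after extend(1): [θ0=0°, θ1=180°, e=2]
[3] after rotate(1, 90): [θ0=0°, θ1=270°, e=2]

[θ0=0°, θ1=270°, e=2]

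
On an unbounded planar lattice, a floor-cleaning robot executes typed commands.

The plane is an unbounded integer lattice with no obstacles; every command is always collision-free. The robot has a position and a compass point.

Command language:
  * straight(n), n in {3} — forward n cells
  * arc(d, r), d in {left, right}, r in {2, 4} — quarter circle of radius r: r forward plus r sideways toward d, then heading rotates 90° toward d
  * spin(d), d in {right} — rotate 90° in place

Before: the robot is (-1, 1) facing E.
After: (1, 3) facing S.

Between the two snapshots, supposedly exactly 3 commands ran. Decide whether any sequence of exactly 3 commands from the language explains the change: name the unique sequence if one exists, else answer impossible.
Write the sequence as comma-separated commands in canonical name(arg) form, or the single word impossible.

key: order matters: swapping arc(left, 2) and spin(right) lands elsewhere
initial: (-1, 1) facing E
step 1 (arc(left, 2)): (1, 3) facing N
step 2 (spin(right)): (1, 3) facing E
step 3 (spin(right)): (1, 3) facing S
all 216 alternatives checked — unique.

arc(left, 2), spin(right), spin(right)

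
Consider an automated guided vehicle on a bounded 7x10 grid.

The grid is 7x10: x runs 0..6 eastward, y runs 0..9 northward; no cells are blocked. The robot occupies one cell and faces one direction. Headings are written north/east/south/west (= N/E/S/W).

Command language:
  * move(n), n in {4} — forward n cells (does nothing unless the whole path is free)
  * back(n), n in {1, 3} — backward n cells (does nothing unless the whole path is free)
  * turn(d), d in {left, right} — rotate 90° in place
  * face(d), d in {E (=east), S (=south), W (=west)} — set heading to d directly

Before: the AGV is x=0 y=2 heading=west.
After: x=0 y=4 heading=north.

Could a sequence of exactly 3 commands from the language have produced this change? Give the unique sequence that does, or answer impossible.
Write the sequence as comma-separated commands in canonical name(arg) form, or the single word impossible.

impossible

all 512 sequences checked — none match.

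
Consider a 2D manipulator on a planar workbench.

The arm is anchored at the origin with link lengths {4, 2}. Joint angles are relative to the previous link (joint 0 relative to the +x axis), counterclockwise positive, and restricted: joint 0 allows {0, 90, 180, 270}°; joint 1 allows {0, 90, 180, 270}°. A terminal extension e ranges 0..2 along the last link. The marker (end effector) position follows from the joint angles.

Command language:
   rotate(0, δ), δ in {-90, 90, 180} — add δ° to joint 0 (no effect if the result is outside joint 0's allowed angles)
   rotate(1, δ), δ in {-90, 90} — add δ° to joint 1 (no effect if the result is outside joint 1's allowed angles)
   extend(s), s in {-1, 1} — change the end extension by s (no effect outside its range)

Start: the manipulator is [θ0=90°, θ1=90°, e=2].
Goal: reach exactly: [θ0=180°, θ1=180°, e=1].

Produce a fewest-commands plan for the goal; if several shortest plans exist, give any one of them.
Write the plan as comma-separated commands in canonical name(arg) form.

t0: [θ0=90°, θ1=90°, e=2]
1. rotate(0, 90) → [θ0=180°, θ1=90°, e=2]
2. rotate(1, 90) → [θ0=180°, θ1=180°, e=2]
3. extend(-1) → [θ0=180°, θ1=180°, e=1]
no 2-step plan works, so 3 is optimal.

rotate(0, 90), rotate(1, 90), extend(-1)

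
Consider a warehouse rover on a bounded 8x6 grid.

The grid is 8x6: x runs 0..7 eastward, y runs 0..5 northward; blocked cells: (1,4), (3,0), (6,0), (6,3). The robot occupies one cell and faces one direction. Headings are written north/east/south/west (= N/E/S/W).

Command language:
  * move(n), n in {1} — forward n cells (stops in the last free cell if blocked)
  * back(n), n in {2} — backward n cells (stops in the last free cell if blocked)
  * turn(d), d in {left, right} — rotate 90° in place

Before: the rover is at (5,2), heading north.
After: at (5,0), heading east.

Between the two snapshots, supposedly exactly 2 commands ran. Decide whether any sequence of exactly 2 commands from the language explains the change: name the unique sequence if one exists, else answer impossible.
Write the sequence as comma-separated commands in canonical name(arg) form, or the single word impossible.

key: cell and facing (now E) both changed — the 2 commands mix motion and turning
t0: at (5,2), heading north
[1] after back(2): at (5,0), heading north
[2] after turn(right): at (5,0), heading east
no other 2-command option fits: unique.

back(2), turn(right)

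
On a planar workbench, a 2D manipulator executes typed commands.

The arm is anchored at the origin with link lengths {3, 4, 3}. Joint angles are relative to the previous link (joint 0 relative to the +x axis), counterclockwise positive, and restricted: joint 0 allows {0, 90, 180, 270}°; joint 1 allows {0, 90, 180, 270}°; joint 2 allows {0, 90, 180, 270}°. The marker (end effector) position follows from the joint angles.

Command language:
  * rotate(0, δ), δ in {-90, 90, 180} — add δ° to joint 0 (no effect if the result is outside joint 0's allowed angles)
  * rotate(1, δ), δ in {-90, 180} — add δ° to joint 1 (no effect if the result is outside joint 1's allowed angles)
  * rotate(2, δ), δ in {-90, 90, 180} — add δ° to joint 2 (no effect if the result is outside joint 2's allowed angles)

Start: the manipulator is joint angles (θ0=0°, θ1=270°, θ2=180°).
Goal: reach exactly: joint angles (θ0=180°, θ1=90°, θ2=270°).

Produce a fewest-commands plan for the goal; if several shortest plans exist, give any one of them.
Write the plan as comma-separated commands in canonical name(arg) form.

rotate(2, 90), rotate(0, 180), rotate(1, 180)

from: joint angles (θ0=0°, θ1=270°, θ2=180°)
t=1 rotate(2, 90) ⇒ joint angles (θ0=0°, θ1=270°, θ2=270°)
t=2 rotate(0, 180) ⇒ joint angles (θ0=180°, θ1=270°, θ2=270°)
t=3 rotate(1, 180) ⇒ joint angles (θ0=180°, θ1=90°, θ2=270°)
shorter routes all fall short; 3 is best.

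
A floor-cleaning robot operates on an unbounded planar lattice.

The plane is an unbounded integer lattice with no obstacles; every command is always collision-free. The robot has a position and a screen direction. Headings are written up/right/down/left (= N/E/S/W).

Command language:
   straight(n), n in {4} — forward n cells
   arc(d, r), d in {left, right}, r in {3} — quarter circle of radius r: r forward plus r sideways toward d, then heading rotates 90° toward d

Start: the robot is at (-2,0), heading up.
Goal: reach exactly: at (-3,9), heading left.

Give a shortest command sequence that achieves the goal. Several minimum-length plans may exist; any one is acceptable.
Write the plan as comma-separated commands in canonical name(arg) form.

arc(right, 3), arc(left, 3), arc(left, 3), straight(4)

start: at (-2,0), heading up
step 1 (arc(right, 3)): at (1,3), heading right
step 2 (arc(left, 3)): at (4,6), heading up
step 3 (arc(left, 3)): at (1,9), heading left
step 4 (straight(4)): at (-3,9), heading left
nothing shorter than 4 reaches the goal.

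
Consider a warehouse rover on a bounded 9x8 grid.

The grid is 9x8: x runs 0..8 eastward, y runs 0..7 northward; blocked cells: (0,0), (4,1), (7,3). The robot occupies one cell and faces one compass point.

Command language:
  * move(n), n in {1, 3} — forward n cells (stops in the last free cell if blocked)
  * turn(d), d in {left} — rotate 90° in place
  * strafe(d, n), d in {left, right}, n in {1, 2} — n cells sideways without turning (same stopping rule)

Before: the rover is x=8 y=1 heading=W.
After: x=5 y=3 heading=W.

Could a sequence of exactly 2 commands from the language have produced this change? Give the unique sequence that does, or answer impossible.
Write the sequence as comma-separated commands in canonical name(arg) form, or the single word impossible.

move(3), strafe(right, 2)

key: still facing W at the end — nothing in the sequence rotates
start: x=8 y=1 heading=W
step 1 (move(3)): x=5 y=1 heading=W
step 2 (strafe(right, 2)): x=5 y=3 heading=W
no other 2-command option fits: unique.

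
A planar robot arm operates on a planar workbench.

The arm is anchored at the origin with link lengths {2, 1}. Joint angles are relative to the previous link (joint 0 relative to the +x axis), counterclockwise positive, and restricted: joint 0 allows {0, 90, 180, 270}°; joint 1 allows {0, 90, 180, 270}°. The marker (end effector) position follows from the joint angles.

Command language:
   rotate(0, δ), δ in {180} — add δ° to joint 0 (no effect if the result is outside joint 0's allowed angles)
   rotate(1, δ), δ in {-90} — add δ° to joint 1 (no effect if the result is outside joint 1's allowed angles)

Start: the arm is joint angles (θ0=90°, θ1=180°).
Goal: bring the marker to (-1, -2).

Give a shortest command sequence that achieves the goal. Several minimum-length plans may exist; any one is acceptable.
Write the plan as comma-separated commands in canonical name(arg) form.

start: joint angles (θ0=90°, θ1=180°)
step 1 (rotate(0, 180)): joint angles (θ0=270°, θ1=180°)
step 2 (rotate(1, -90)): joint angles (θ0=270°, θ1=90°)
step 3 (rotate(1, -90)): joint angles (θ0=270°, θ1=0°)
step 4 (rotate(1, -90)): joint angles (θ0=270°, θ1=270°)
minimal: 4 command(s), checked below 4.

rotate(0, 180), rotate(1, -90), rotate(1, -90), rotate(1, -90)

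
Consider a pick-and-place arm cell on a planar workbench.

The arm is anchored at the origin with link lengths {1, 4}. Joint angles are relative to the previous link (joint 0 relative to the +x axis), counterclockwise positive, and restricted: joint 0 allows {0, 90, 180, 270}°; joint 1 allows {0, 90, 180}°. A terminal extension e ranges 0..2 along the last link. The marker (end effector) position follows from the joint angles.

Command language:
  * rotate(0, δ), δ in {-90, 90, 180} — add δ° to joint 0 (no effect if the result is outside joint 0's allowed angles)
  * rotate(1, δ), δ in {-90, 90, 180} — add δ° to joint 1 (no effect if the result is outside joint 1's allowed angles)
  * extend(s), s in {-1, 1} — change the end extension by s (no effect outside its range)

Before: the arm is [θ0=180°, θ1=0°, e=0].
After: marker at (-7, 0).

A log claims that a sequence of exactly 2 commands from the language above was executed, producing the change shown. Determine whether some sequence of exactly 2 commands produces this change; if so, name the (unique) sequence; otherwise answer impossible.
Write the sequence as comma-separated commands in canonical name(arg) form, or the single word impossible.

initial: [θ0=180°, θ1=0°, e=0]
1. extend(1) → [θ0=180°, θ1=0°, e=1]
2. extend(1) → [θ0=180°, θ1=0°, e=2]
no other 2-command option fits: unique.

extend(1), extend(1)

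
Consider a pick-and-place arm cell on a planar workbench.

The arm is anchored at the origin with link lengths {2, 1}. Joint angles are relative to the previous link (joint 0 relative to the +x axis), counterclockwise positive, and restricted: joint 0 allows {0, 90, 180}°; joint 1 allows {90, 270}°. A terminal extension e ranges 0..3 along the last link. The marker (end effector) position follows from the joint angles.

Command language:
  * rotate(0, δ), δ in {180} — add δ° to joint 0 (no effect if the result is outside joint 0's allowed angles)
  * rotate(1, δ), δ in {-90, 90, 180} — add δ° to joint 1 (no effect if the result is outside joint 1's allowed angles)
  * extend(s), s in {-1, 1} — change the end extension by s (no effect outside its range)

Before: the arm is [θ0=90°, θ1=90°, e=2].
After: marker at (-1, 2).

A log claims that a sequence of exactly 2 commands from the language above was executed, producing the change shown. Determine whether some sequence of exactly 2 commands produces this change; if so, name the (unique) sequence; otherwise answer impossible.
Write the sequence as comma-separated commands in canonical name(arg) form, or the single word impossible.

initial: [θ0=90°, θ1=90°, e=2]
t=1 extend(-1) ⇒ [θ0=90°, θ1=90°, e=1]
t=2 extend(-1) ⇒ [θ0=90°, θ1=90°, e=0]
no other 2-command option fits: unique.

extend(-1), extend(-1)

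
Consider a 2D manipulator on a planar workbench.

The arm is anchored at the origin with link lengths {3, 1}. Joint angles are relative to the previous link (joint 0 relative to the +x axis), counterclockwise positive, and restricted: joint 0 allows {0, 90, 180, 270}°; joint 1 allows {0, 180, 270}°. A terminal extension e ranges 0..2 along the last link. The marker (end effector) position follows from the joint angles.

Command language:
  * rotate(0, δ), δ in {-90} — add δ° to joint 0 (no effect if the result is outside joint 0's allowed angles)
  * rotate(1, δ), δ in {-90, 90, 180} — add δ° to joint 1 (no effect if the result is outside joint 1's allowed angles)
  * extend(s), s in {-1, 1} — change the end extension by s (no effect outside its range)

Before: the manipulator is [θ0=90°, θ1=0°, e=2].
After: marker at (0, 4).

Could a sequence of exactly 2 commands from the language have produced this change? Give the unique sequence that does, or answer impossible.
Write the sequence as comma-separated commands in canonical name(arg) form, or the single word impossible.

extend(-1), extend(-1)

initial: [θ0=90°, θ1=0°, e=2]
[1] after extend(-1): [θ0=90°, θ1=0°, e=1]
[2] after extend(-1): [θ0=90°, θ1=0°, e=0]
no rival 2-sequence matches.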